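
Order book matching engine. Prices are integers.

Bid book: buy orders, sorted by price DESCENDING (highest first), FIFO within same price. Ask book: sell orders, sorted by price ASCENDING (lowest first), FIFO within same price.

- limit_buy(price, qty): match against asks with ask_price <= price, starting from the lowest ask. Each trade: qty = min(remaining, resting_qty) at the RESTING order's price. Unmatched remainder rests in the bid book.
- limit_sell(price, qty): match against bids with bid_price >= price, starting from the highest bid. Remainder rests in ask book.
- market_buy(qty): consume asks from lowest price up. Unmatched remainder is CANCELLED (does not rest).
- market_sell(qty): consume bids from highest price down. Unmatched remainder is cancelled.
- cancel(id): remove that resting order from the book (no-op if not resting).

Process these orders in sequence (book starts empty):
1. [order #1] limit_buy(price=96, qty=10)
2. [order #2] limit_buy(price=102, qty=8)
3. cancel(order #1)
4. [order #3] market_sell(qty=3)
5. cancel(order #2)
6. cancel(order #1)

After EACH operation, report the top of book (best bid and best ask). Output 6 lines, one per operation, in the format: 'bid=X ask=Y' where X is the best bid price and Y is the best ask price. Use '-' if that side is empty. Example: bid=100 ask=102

Answer: bid=96 ask=-
bid=102 ask=-
bid=102 ask=-
bid=102 ask=-
bid=- ask=-
bid=- ask=-

Derivation:
After op 1 [order #1] limit_buy(price=96, qty=10): fills=none; bids=[#1:10@96] asks=[-]
After op 2 [order #2] limit_buy(price=102, qty=8): fills=none; bids=[#2:8@102 #1:10@96] asks=[-]
After op 3 cancel(order #1): fills=none; bids=[#2:8@102] asks=[-]
After op 4 [order #3] market_sell(qty=3): fills=#2x#3:3@102; bids=[#2:5@102] asks=[-]
After op 5 cancel(order #2): fills=none; bids=[-] asks=[-]
After op 6 cancel(order #1): fills=none; bids=[-] asks=[-]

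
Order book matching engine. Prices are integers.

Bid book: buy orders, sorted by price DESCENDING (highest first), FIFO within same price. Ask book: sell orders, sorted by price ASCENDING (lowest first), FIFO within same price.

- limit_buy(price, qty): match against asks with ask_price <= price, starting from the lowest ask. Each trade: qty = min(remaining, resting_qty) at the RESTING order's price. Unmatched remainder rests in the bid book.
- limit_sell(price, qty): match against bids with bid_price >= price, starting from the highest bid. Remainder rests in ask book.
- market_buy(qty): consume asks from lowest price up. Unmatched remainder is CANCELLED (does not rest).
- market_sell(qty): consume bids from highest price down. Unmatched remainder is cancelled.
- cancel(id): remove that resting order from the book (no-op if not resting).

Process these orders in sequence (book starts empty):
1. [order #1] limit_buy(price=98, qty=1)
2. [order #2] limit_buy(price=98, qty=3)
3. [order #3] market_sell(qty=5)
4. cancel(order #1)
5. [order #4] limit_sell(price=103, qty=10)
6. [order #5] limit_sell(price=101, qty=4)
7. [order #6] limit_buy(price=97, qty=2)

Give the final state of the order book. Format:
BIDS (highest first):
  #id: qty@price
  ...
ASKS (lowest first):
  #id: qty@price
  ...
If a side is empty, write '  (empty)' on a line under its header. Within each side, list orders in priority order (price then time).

After op 1 [order #1] limit_buy(price=98, qty=1): fills=none; bids=[#1:1@98] asks=[-]
After op 2 [order #2] limit_buy(price=98, qty=3): fills=none; bids=[#1:1@98 #2:3@98] asks=[-]
After op 3 [order #3] market_sell(qty=5): fills=#1x#3:1@98 #2x#3:3@98; bids=[-] asks=[-]
After op 4 cancel(order #1): fills=none; bids=[-] asks=[-]
After op 5 [order #4] limit_sell(price=103, qty=10): fills=none; bids=[-] asks=[#4:10@103]
After op 6 [order #5] limit_sell(price=101, qty=4): fills=none; bids=[-] asks=[#5:4@101 #4:10@103]
After op 7 [order #6] limit_buy(price=97, qty=2): fills=none; bids=[#6:2@97] asks=[#5:4@101 #4:10@103]

Answer: BIDS (highest first):
  #6: 2@97
ASKS (lowest first):
  #5: 4@101
  #4: 10@103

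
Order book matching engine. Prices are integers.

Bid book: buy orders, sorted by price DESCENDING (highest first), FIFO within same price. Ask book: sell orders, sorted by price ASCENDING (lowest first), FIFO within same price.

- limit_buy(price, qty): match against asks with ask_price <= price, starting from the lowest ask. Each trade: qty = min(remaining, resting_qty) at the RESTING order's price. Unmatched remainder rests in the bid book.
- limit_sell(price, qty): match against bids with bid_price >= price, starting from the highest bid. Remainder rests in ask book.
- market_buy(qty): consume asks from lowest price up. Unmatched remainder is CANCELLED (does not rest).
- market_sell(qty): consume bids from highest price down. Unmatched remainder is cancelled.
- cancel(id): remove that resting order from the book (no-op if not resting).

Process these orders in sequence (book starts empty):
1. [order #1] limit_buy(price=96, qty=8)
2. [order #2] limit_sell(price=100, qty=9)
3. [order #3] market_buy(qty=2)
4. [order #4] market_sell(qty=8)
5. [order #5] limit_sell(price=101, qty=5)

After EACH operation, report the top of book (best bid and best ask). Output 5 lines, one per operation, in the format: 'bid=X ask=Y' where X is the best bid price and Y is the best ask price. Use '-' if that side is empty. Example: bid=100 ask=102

Answer: bid=96 ask=-
bid=96 ask=100
bid=96 ask=100
bid=- ask=100
bid=- ask=100

Derivation:
After op 1 [order #1] limit_buy(price=96, qty=8): fills=none; bids=[#1:8@96] asks=[-]
After op 2 [order #2] limit_sell(price=100, qty=9): fills=none; bids=[#1:8@96] asks=[#2:9@100]
After op 3 [order #3] market_buy(qty=2): fills=#3x#2:2@100; bids=[#1:8@96] asks=[#2:7@100]
After op 4 [order #4] market_sell(qty=8): fills=#1x#4:8@96; bids=[-] asks=[#2:7@100]
After op 5 [order #5] limit_sell(price=101, qty=5): fills=none; bids=[-] asks=[#2:7@100 #5:5@101]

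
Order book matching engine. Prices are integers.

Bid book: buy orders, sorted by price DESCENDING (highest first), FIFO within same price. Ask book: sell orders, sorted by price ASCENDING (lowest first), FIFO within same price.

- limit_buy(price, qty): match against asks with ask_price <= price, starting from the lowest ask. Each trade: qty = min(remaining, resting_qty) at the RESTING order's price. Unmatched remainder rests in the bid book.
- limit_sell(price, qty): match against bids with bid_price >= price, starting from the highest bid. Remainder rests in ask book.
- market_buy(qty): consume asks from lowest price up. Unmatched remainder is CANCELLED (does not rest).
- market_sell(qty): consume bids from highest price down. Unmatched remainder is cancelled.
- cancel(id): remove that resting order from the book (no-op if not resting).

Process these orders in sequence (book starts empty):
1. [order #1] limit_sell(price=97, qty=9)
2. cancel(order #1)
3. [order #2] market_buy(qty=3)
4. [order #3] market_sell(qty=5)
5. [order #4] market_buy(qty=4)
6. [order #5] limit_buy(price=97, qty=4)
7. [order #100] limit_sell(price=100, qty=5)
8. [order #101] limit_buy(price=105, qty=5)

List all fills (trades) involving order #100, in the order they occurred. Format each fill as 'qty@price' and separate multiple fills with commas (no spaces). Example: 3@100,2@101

After op 1 [order #1] limit_sell(price=97, qty=9): fills=none; bids=[-] asks=[#1:9@97]
After op 2 cancel(order #1): fills=none; bids=[-] asks=[-]
After op 3 [order #2] market_buy(qty=3): fills=none; bids=[-] asks=[-]
After op 4 [order #3] market_sell(qty=5): fills=none; bids=[-] asks=[-]
After op 5 [order #4] market_buy(qty=4): fills=none; bids=[-] asks=[-]
After op 6 [order #5] limit_buy(price=97, qty=4): fills=none; bids=[#5:4@97] asks=[-]
After op 7 [order #100] limit_sell(price=100, qty=5): fills=none; bids=[#5:4@97] asks=[#100:5@100]
After op 8 [order #101] limit_buy(price=105, qty=5): fills=#101x#100:5@100; bids=[#5:4@97] asks=[-]

Answer: 5@100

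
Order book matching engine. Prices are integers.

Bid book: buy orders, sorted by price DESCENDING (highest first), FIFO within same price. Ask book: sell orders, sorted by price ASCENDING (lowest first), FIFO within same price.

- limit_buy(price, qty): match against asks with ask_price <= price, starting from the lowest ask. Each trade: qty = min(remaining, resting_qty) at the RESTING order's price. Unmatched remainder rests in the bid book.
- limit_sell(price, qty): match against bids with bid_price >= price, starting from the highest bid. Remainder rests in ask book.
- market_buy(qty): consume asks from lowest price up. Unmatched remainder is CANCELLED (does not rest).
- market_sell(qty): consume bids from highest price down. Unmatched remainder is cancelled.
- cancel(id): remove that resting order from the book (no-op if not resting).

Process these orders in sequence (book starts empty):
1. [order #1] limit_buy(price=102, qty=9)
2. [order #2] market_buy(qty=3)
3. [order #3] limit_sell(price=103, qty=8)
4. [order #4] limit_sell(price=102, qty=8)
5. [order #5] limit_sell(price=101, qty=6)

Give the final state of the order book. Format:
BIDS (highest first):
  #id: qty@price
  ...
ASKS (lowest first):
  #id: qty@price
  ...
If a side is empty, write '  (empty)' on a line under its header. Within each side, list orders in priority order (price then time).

Answer: BIDS (highest first):
  (empty)
ASKS (lowest first):
  #5: 5@101
  #3: 8@103

Derivation:
After op 1 [order #1] limit_buy(price=102, qty=9): fills=none; bids=[#1:9@102] asks=[-]
After op 2 [order #2] market_buy(qty=3): fills=none; bids=[#1:9@102] asks=[-]
After op 3 [order #3] limit_sell(price=103, qty=8): fills=none; bids=[#1:9@102] asks=[#3:8@103]
After op 4 [order #4] limit_sell(price=102, qty=8): fills=#1x#4:8@102; bids=[#1:1@102] asks=[#3:8@103]
After op 5 [order #5] limit_sell(price=101, qty=6): fills=#1x#5:1@102; bids=[-] asks=[#5:5@101 #3:8@103]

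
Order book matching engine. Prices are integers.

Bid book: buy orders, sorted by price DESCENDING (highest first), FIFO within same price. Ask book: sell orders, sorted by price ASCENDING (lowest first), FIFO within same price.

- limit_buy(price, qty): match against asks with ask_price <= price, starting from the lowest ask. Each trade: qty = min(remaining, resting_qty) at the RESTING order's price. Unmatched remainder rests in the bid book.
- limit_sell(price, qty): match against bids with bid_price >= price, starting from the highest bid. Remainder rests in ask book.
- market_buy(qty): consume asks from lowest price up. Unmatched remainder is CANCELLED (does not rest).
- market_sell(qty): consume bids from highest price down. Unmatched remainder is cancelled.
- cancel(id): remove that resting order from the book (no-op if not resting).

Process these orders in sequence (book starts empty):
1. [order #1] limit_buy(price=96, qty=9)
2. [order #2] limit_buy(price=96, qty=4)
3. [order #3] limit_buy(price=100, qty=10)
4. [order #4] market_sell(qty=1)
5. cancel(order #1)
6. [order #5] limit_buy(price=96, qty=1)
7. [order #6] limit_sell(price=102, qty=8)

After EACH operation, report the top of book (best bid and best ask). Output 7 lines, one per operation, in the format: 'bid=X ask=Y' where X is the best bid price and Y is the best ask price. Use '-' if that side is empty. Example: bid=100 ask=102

After op 1 [order #1] limit_buy(price=96, qty=9): fills=none; bids=[#1:9@96] asks=[-]
After op 2 [order #2] limit_buy(price=96, qty=4): fills=none; bids=[#1:9@96 #2:4@96] asks=[-]
After op 3 [order #3] limit_buy(price=100, qty=10): fills=none; bids=[#3:10@100 #1:9@96 #2:4@96] asks=[-]
After op 4 [order #4] market_sell(qty=1): fills=#3x#4:1@100; bids=[#3:9@100 #1:9@96 #2:4@96] asks=[-]
After op 5 cancel(order #1): fills=none; bids=[#3:9@100 #2:4@96] asks=[-]
After op 6 [order #5] limit_buy(price=96, qty=1): fills=none; bids=[#3:9@100 #2:4@96 #5:1@96] asks=[-]
After op 7 [order #6] limit_sell(price=102, qty=8): fills=none; bids=[#3:9@100 #2:4@96 #5:1@96] asks=[#6:8@102]

Answer: bid=96 ask=-
bid=96 ask=-
bid=100 ask=-
bid=100 ask=-
bid=100 ask=-
bid=100 ask=-
bid=100 ask=102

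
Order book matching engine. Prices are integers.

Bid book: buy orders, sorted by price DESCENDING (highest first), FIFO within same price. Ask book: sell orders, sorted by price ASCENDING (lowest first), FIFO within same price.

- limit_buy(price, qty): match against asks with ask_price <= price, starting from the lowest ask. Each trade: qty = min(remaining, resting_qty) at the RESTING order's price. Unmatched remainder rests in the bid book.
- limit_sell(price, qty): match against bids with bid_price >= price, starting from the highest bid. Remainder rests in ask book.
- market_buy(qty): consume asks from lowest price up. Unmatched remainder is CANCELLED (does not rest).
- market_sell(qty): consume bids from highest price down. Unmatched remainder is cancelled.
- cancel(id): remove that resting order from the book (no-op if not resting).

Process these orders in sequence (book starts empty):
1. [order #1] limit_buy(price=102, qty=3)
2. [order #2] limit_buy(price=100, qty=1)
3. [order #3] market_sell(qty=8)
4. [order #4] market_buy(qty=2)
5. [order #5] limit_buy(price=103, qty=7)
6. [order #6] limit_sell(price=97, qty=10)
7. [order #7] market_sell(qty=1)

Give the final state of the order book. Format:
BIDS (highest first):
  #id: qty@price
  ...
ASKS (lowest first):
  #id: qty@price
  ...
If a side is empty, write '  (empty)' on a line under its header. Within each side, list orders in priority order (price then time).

After op 1 [order #1] limit_buy(price=102, qty=3): fills=none; bids=[#1:3@102] asks=[-]
After op 2 [order #2] limit_buy(price=100, qty=1): fills=none; bids=[#1:3@102 #2:1@100] asks=[-]
After op 3 [order #3] market_sell(qty=8): fills=#1x#3:3@102 #2x#3:1@100; bids=[-] asks=[-]
After op 4 [order #4] market_buy(qty=2): fills=none; bids=[-] asks=[-]
After op 5 [order #5] limit_buy(price=103, qty=7): fills=none; bids=[#5:7@103] asks=[-]
After op 6 [order #6] limit_sell(price=97, qty=10): fills=#5x#6:7@103; bids=[-] asks=[#6:3@97]
After op 7 [order #7] market_sell(qty=1): fills=none; bids=[-] asks=[#6:3@97]

Answer: BIDS (highest first):
  (empty)
ASKS (lowest first):
  #6: 3@97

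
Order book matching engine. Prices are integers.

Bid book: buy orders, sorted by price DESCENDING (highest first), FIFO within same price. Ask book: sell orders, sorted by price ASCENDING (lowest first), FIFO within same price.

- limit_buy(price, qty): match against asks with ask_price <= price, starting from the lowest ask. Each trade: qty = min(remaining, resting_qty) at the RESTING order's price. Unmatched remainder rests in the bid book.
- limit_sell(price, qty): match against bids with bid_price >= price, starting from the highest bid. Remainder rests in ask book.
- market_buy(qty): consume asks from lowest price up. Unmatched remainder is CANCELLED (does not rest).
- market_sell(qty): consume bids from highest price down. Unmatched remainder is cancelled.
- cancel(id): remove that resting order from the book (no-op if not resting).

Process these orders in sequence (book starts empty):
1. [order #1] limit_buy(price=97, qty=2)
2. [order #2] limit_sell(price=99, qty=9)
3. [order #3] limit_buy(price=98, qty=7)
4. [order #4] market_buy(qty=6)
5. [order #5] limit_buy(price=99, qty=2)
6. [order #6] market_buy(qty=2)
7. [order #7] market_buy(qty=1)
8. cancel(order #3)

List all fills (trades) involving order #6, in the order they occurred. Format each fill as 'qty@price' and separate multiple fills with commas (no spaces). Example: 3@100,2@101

Answer: 1@99

Derivation:
After op 1 [order #1] limit_buy(price=97, qty=2): fills=none; bids=[#1:2@97] asks=[-]
After op 2 [order #2] limit_sell(price=99, qty=9): fills=none; bids=[#1:2@97] asks=[#2:9@99]
After op 3 [order #3] limit_buy(price=98, qty=7): fills=none; bids=[#3:7@98 #1:2@97] asks=[#2:9@99]
After op 4 [order #4] market_buy(qty=6): fills=#4x#2:6@99; bids=[#3:7@98 #1:2@97] asks=[#2:3@99]
After op 5 [order #5] limit_buy(price=99, qty=2): fills=#5x#2:2@99; bids=[#3:7@98 #1:2@97] asks=[#2:1@99]
After op 6 [order #6] market_buy(qty=2): fills=#6x#2:1@99; bids=[#3:7@98 #1:2@97] asks=[-]
After op 7 [order #7] market_buy(qty=1): fills=none; bids=[#3:7@98 #1:2@97] asks=[-]
After op 8 cancel(order #3): fills=none; bids=[#1:2@97] asks=[-]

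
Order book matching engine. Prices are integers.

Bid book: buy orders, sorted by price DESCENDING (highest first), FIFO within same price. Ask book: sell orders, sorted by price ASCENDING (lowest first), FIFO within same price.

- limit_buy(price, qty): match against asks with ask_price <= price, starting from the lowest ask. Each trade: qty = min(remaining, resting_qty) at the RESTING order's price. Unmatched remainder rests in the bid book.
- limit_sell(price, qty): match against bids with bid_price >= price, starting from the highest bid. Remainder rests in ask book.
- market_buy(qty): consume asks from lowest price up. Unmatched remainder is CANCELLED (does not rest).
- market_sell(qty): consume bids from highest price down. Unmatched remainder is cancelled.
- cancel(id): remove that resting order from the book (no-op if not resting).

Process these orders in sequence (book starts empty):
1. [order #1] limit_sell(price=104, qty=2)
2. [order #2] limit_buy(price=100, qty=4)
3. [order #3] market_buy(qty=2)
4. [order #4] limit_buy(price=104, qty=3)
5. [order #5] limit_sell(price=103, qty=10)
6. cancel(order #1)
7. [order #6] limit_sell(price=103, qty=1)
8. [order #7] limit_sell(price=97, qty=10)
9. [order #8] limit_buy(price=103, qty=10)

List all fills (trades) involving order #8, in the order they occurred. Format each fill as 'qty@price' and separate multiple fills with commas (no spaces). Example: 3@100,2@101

Answer: 6@97,4@103

Derivation:
After op 1 [order #1] limit_sell(price=104, qty=2): fills=none; bids=[-] asks=[#1:2@104]
After op 2 [order #2] limit_buy(price=100, qty=4): fills=none; bids=[#2:4@100] asks=[#1:2@104]
After op 3 [order #3] market_buy(qty=2): fills=#3x#1:2@104; bids=[#2:4@100] asks=[-]
After op 4 [order #4] limit_buy(price=104, qty=3): fills=none; bids=[#4:3@104 #2:4@100] asks=[-]
After op 5 [order #5] limit_sell(price=103, qty=10): fills=#4x#5:3@104; bids=[#2:4@100] asks=[#5:7@103]
After op 6 cancel(order #1): fills=none; bids=[#2:4@100] asks=[#5:7@103]
After op 7 [order #6] limit_sell(price=103, qty=1): fills=none; bids=[#2:4@100] asks=[#5:7@103 #6:1@103]
After op 8 [order #7] limit_sell(price=97, qty=10): fills=#2x#7:4@100; bids=[-] asks=[#7:6@97 #5:7@103 #6:1@103]
After op 9 [order #8] limit_buy(price=103, qty=10): fills=#8x#7:6@97 #8x#5:4@103; bids=[-] asks=[#5:3@103 #6:1@103]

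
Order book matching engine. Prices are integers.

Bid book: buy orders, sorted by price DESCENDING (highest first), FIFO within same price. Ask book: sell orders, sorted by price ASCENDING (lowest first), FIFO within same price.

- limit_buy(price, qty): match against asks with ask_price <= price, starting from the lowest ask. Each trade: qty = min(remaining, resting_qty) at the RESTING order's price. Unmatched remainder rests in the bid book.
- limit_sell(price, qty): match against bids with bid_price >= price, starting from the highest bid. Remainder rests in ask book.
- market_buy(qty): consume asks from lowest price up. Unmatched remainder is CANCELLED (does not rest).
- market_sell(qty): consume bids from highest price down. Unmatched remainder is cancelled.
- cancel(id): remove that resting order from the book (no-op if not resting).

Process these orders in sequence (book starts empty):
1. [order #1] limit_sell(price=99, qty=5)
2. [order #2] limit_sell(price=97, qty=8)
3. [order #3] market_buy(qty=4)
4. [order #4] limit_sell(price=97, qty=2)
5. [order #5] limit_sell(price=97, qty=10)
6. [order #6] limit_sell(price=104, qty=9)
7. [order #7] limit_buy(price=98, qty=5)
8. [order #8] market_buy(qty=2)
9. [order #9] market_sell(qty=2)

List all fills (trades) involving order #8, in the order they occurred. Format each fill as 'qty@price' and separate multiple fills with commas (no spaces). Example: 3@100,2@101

Answer: 1@97,1@97

Derivation:
After op 1 [order #1] limit_sell(price=99, qty=5): fills=none; bids=[-] asks=[#1:5@99]
After op 2 [order #2] limit_sell(price=97, qty=8): fills=none; bids=[-] asks=[#2:8@97 #1:5@99]
After op 3 [order #3] market_buy(qty=4): fills=#3x#2:4@97; bids=[-] asks=[#2:4@97 #1:5@99]
After op 4 [order #4] limit_sell(price=97, qty=2): fills=none; bids=[-] asks=[#2:4@97 #4:2@97 #1:5@99]
After op 5 [order #5] limit_sell(price=97, qty=10): fills=none; bids=[-] asks=[#2:4@97 #4:2@97 #5:10@97 #1:5@99]
After op 6 [order #6] limit_sell(price=104, qty=9): fills=none; bids=[-] asks=[#2:4@97 #4:2@97 #5:10@97 #1:5@99 #6:9@104]
After op 7 [order #7] limit_buy(price=98, qty=5): fills=#7x#2:4@97 #7x#4:1@97; bids=[-] asks=[#4:1@97 #5:10@97 #1:5@99 #6:9@104]
After op 8 [order #8] market_buy(qty=2): fills=#8x#4:1@97 #8x#5:1@97; bids=[-] asks=[#5:9@97 #1:5@99 #6:9@104]
After op 9 [order #9] market_sell(qty=2): fills=none; bids=[-] asks=[#5:9@97 #1:5@99 #6:9@104]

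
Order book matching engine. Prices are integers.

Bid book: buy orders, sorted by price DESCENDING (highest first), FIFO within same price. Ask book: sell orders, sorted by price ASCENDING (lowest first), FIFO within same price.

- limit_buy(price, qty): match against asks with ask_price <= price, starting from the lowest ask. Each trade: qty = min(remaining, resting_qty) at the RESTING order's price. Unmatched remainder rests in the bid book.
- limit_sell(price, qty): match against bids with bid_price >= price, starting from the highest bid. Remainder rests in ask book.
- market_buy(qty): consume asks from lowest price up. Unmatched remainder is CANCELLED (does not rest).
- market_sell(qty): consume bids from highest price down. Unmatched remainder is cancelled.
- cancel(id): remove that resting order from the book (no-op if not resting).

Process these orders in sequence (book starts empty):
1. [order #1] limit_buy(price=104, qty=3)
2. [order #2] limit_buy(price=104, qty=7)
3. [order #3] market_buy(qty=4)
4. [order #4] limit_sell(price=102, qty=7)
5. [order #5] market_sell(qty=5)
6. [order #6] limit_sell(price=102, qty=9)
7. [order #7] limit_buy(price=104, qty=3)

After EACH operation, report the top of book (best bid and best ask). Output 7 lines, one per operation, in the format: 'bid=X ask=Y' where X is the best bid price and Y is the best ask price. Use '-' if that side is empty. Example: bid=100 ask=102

Answer: bid=104 ask=-
bid=104 ask=-
bid=104 ask=-
bid=104 ask=-
bid=- ask=-
bid=- ask=102
bid=- ask=102

Derivation:
After op 1 [order #1] limit_buy(price=104, qty=3): fills=none; bids=[#1:3@104] asks=[-]
After op 2 [order #2] limit_buy(price=104, qty=7): fills=none; bids=[#1:3@104 #2:7@104] asks=[-]
After op 3 [order #3] market_buy(qty=4): fills=none; bids=[#1:3@104 #2:7@104] asks=[-]
After op 4 [order #4] limit_sell(price=102, qty=7): fills=#1x#4:3@104 #2x#4:4@104; bids=[#2:3@104] asks=[-]
After op 5 [order #5] market_sell(qty=5): fills=#2x#5:3@104; bids=[-] asks=[-]
After op 6 [order #6] limit_sell(price=102, qty=9): fills=none; bids=[-] asks=[#6:9@102]
After op 7 [order #7] limit_buy(price=104, qty=3): fills=#7x#6:3@102; bids=[-] asks=[#6:6@102]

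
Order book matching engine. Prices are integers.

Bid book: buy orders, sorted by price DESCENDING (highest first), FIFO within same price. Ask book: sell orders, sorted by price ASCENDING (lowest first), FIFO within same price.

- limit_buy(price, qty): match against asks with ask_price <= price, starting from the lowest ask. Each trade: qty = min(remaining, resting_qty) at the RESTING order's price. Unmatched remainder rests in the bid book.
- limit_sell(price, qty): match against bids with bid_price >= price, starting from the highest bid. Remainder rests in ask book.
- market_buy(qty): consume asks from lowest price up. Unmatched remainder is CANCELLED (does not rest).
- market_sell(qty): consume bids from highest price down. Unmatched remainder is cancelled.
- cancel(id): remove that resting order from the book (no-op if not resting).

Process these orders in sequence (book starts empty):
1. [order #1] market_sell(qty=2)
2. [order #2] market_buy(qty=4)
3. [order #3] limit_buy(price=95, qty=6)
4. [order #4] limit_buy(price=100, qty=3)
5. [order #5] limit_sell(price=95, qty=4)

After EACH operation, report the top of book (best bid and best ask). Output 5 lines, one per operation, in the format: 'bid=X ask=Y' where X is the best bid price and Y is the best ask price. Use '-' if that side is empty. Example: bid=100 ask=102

Answer: bid=- ask=-
bid=- ask=-
bid=95 ask=-
bid=100 ask=-
bid=95 ask=-

Derivation:
After op 1 [order #1] market_sell(qty=2): fills=none; bids=[-] asks=[-]
After op 2 [order #2] market_buy(qty=4): fills=none; bids=[-] asks=[-]
After op 3 [order #3] limit_buy(price=95, qty=6): fills=none; bids=[#3:6@95] asks=[-]
After op 4 [order #4] limit_buy(price=100, qty=3): fills=none; bids=[#4:3@100 #3:6@95] asks=[-]
After op 5 [order #5] limit_sell(price=95, qty=4): fills=#4x#5:3@100 #3x#5:1@95; bids=[#3:5@95] asks=[-]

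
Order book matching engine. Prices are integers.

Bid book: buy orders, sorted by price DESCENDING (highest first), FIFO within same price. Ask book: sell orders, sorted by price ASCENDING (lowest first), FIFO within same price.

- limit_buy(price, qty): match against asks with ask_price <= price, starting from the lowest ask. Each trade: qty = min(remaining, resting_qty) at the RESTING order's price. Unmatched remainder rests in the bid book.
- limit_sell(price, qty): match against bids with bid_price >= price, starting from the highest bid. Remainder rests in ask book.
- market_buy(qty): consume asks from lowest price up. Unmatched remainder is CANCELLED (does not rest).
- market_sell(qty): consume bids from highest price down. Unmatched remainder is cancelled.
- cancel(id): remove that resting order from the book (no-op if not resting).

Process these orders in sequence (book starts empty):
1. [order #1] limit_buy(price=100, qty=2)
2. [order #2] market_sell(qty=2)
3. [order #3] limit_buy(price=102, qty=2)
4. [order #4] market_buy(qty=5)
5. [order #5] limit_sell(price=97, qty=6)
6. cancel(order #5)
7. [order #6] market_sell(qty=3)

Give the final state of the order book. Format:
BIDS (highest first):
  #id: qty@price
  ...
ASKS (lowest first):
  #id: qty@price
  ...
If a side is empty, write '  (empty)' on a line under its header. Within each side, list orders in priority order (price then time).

Answer: BIDS (highest first):
  (empty)
ASKS (lowest first):
  (empty)

Derivation:
After op 1 [order #1] limit_buy(price=100, qty=2): fills=none; bids=[#1:2@100] asks=[-]
After op 2 [order #2] market_sell(qty=2): fills=#1x#2:2@100; bids=[-] asks=[-]
After op 3 [order #3] limit_buy(price=102, qty=2): fills=none; bids=[#3:2@102] asks=[-]
After op 4 [order #4] market_buy(qty=5): fills=none; bids=[#3:2@102] asks=[-]
After op 5 [order #5] limit_sell(price=97, qty=6): fills=#3x#5:2@102; bids=[-] asks=[#5:4@97]
After op 6 cancel(order #5): fills=none; bids=[-] asks=[-]
After op 7 [order #6] market_sell(qty=3): fills=none; bids=[-] asks=[-]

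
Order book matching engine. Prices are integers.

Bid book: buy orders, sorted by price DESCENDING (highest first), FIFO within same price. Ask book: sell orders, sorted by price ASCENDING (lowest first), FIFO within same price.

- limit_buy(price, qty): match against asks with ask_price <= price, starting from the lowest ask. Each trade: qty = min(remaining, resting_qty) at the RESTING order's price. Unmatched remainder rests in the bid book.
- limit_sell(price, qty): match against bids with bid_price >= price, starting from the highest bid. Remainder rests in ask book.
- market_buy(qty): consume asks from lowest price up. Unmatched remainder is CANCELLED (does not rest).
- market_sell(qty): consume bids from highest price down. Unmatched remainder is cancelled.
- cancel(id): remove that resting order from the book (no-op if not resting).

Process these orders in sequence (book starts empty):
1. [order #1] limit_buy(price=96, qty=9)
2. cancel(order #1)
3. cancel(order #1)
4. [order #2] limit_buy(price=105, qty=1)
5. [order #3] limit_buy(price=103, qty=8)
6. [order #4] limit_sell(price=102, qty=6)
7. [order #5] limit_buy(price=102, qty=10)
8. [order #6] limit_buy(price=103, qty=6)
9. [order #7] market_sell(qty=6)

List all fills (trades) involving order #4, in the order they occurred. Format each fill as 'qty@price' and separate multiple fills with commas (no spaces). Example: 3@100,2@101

Answer: 1@105,5@103

Derivation:
After op 1 [order #1] limit_buy(price=96, qty=9): fills=none; bids=[#1:9@96] asks=[-]
After op 2 cancel(order #1): fills=none; bids=[-] asks=[-]
After op 3 cancel(order #1): fills=none; bids=[-] asks=[-]
After op 4 [order #2] limit_buy(price=105, qty=1): fills=none; bids=[#2:1@105] asks=[-]
After op 5 [order #3] limit_buy(price=103, qty=8): fills=none; bids=[#2:1@105 #3:8@103] asks=[-]
After op 6 [order #4] limit_sell(price=102, qty=6): fills=#2x#4:1@105 #3x#4:5@103; bids=[#3:3@103] asks=[-]
After op 7 [order #5] limit_buy(price=102, qty=10): fills=none; bids=[#3:3@103 #5:10@102] asks=[-]
After op 8 [order #6] limit_buy(price=103, qty=6): fills=none; bids=[#3:3@103 #6:6@103 #5:10@102] asks=[-]
After op 9 [order #7] market_sell(qty=6): fills=#3x#7:3@103 #6x#7:3@103; bids=[#6:3@103 #5:10@102] asks=[-]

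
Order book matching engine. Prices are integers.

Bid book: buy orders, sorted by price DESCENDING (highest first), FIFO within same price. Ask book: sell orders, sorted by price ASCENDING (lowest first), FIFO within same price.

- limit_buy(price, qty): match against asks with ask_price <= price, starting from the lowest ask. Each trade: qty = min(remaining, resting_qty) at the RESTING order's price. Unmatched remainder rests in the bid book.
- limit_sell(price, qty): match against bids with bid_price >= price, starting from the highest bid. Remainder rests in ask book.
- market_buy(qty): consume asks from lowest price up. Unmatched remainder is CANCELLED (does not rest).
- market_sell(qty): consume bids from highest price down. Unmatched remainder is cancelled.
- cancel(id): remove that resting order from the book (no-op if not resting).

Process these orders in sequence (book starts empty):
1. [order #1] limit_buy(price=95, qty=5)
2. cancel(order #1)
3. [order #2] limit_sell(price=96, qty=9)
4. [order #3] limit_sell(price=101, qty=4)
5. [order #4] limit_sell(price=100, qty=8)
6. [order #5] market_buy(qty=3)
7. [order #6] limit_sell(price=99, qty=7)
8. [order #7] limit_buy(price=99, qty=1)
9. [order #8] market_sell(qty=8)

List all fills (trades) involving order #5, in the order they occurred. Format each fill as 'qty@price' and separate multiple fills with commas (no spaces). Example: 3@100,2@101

After op 1 [order #1] limit_buy(price=95, qty=5): fills=none; bids=[#1:5@95] asks=[-]
After op 2 cancel(order #1): fills=none; bids=[-] asks=[-]
After op 3 [order #2] limit_sell(price=96, qty=9): fills=none; bids=[-] asks=[#2:9@96]
After op 4 [order #3] limit_sell(price=101, qty=4): fills=none; bids=[-] asks=[#2:9@96 #3:4@101]
After op 5 [order #4] limit_sell(price=100, qty=8): fills=none; bids=[-] asks=[#2:9@96 #4:8@100 #3:4@101]
After op 6 [order #5] market_buy(qty=3): fills=#5x#2:3@96; bids=[-] asks=[#2:6@96 #4:8@100 #3:4@101]
After op 7 [order #6] limit_sell(price=99, qty=7): fills=none; bids=[-] asks=[#2:6@96 #6:7@99 #4:8@100 #3:4@101]
After op 8 [order #7] limit_buy(price=99, qty=1): fills=#7x#2:1@96; bids=[-] asks=[#2:5@96 #6:7@99 #4:8@100 #3:4@101]
After op 9 [order #8] market_sell(qty=8): fills=none; bids=[-] asks=[#2:5@96 #6:7@99 #4:8@100 #3:4@101]

Answer: 3@96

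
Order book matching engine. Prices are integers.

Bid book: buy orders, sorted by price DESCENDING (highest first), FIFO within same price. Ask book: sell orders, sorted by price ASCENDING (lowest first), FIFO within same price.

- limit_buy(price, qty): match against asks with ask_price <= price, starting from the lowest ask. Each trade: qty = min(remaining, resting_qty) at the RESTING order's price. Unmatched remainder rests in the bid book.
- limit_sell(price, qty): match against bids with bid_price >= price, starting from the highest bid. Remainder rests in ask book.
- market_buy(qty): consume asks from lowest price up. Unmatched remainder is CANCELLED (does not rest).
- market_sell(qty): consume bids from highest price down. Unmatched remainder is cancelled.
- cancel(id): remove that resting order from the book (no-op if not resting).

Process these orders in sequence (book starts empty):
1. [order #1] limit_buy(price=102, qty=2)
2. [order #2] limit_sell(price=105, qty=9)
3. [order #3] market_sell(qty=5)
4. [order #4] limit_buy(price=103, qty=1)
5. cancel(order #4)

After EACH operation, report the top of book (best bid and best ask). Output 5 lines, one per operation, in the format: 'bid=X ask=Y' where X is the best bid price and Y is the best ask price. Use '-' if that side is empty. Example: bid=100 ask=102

After op 1 [order #1] limit_buy(price=102, qty=2): fills=none; bids=[#1:2@102] asks=[-]
After op 2 [order #2] limit_sell(price=105, qty=9): fills=none; bids=[#1:2@102] asks=[#2:9@105]
After op 3 [order #3] market_sell(qty=5): fills=#1x#3:2@102; bids=[-] asks=[#2:9@105]
After op 4 [order #4] limit_buy(price=103, qty=1): fills=none; bids=[#4:1@103] asks=[#2:9@105]
After op 5 cancel(order #4): fills=none; bids=[-] asks=[#2:9@105]

Answer: bid=102 ask=-
bid=102 ask=105
bid=- ask=105
bid=103 ask=105
bid=- ask=105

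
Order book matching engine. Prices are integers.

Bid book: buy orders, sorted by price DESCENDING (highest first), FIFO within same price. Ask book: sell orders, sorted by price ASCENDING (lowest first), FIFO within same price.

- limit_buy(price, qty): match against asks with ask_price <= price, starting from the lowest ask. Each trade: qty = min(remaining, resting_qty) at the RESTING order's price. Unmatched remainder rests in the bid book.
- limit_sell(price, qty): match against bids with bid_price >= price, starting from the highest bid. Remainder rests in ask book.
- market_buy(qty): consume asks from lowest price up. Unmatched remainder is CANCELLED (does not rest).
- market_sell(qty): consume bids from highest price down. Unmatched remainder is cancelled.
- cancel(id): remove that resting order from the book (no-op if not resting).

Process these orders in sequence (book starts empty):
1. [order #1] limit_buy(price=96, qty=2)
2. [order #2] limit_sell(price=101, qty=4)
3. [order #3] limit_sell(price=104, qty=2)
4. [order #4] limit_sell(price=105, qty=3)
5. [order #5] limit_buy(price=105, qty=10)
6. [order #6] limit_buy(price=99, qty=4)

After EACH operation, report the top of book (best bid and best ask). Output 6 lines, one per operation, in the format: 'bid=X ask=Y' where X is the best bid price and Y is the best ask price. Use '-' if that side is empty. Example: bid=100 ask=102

After op 1 [order #1] limit_buy(price=96, qty=2): fills=none; bids=[#1:2@96] asks=[-]
After op 2 [order #2] limit_sell(price=101, qty=4): fills=none; bids=[#1:2@96] asks=[#2:4@101]
After op 3 [order #3] limit_sell(price=104, qty=2): fills=none; bids=[#1:2@96] asks=[#2:4@101 #3:2@104]
After op 4 [order #4] limit_sell(price=105, qty=3): fills=none; bids=[#1:2@96] asks=[#2:4@101 #3:2@104 #4:3@105]
After op 5 [order #5] limit_buy(price=105, qty=10): fills=#5x#2:4@101 #5x#3:2@104 #5x#4:3@105; bids=[#5:1@105 #1:2@96] asks=[-]
After op 6 [order #6] limit_buy(price=99, qty=4): fills=none; bids=[#5:1@105 #6:4@99 #1:2@96] asks=[-]

Answer: bid=96 ask=-
bid=96 ask=101
bid=96 ask=101
bid=96 ask=101
bid=105 ask=-
bid=105 ask=-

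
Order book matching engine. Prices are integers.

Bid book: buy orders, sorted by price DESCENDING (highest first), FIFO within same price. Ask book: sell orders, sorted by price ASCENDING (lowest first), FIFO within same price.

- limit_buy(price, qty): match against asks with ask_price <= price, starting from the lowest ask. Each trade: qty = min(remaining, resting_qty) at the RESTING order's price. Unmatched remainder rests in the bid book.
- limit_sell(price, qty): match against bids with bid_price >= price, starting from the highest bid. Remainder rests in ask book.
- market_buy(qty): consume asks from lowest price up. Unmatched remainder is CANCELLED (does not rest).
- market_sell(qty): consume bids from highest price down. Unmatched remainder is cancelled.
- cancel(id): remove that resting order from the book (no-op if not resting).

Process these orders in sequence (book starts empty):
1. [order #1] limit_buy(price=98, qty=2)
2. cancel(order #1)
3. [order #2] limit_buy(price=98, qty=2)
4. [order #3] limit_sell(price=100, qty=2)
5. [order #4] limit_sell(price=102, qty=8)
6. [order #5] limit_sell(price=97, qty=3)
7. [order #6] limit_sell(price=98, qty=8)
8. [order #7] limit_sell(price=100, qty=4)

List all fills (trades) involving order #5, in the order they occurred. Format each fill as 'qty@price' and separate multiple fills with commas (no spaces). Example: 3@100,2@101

Answer: 2@98

Derivation:
After op 1 [order #1] limit_buy(price=98, qty=2): fills=none; bids=[#1:2@98] asks=[-]
After op 2 cancel(order #1): fills=none; bids=[-] asks=[-]
After op 3 [order #2] limit_buy(price=98, qty=2): fills=none; bids=[#2:2@98] asks=[-]
After op 4 [order #3] limit_sell(price=100, qty=2): fills=none; bids=[#2:2@98] asks=[#3:2@100]
After op 5 [order #4] limit_sell(price=102, qty=8): fills=none; bids=[#2:2@98] asks=[#3:2@100 #4:8@102]
After op 6 [order #5] limit_sell(price=97, qty=3): fills=#2x#5:2@98; bids=[-] asks=[#5:1@97 #3:2@100 #4:8@102]
After op 7 [order #6] limit_sell(price=98, qty=8): fills=none; bids=[-] asks=[#5:1@97 #6:8@98 #3:2@100 #4:8@102]
After op 8 [order #7] limit_sell(price=100, qty=4): fills=none; bids=[-] asks=[#5:1@97 #6:8@98 #3:2@100 #7:4@100 #4:8@102]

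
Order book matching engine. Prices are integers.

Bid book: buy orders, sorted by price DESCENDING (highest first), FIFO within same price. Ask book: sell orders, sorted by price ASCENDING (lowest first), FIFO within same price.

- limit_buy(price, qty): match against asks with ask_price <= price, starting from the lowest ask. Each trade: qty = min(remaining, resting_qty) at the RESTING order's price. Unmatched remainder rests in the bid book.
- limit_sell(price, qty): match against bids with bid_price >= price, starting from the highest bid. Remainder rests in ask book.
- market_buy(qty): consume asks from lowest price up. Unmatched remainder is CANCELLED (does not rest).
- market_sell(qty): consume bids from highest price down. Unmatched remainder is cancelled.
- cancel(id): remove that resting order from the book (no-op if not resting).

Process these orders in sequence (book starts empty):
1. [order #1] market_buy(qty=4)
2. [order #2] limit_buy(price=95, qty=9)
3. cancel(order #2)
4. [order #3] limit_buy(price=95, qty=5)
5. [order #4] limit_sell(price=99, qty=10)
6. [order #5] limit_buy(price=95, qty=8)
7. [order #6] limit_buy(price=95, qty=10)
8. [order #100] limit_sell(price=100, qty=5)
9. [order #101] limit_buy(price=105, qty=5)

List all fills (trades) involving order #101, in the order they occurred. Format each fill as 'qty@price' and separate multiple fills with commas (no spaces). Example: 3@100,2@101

After op 1 [order #1] market_buy(qty=4): fills=none; bids=[-] asks=[-]
After op 2 [order #2] limit_buy(price=95, qty=9): fills=none; bids=[#2:9@95] asks=[-]
After op 3 cancel(order #2): fills=none; bids=[-] asks=[-]
After op 4 [order #3] limit_buy(price=95, qty=5): fills=none; bids=[#3:5@95] asks=[-]
After op 5 [order #4] limit_sell(price=99, qty=10): fills=none; bids=[#3:5@95] asks=[#4:10@99]
After op 6 [order #5] limit_buy(price=95, qty=8): fills=none; bids=[#3:5@95 #5:8@95] asks=[#4:10@99]
After op 7 [order #6] limit_buy(price=95, qty=10): fills=none; bids=[#3:5@95 #5:8@95 #6:10@95] asks=[#4:10@99]
After op 8 [order #100] limit_sell(price=100, qty=5): fills=none; bids=[#3:5@95 #5:8@95 #6:10@95] asks=[#4:10@99 #100:5@100]
After op 9 [order #101] limit_buy(price=105, qty=5): fills=#101x#4:5@99; bids=[#3:5@95 #5:8@95 #6:10@95] asks=[#4:5@99 #100:5@100]

Answer: 5@99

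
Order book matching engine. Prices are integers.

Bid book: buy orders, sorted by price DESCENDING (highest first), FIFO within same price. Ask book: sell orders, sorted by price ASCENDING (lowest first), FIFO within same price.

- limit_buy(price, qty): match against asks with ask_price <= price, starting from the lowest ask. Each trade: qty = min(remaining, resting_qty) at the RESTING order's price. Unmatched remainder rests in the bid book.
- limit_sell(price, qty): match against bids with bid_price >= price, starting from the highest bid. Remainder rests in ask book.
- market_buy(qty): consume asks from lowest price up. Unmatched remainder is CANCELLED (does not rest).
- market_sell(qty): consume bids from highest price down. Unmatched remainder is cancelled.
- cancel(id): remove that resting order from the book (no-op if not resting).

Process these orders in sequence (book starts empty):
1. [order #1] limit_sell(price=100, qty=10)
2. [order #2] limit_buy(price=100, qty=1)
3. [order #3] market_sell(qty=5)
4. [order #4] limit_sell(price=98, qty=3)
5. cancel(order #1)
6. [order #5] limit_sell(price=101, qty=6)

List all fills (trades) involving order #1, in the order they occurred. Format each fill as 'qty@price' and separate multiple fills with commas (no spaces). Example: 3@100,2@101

After op 1 [order #1] limit_sell(price=100, qty=10): fills=none; bids=[-] asks=[#1:10@100]
After op 2 [order #2] limit_buy(price=100, qty=1): fills=#2x#1:1@100; bids=[-] asks=[#1:9@100]
After op 3 [order #3] market_sell(qty=5): fills=none; bids=[-] asks=[#1:9@100]
After op 4 [order #4] limit_sell(price=98, qty=3): fills=none; bids=[-] asks=[#4:3@98 #1:9@100]
After op 5 cancel(order #1): fills=none; bids=[-] asks=[#4:3@98]
After op 6 [order #5] limit_sell(price=101, qty=6): fills=none; bids=[-] asks=[#4:3@98 #5:6@101]

Answer: 1@100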